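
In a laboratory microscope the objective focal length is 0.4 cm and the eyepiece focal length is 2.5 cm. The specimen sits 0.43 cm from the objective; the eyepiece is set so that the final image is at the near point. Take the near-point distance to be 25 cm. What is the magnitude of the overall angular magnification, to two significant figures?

150

Objective: 1/d_i = 1/f_obj - 1/d_o = 1/0.4 - 1/0.43 = 0.17442 cm^-1, so d_i = 5.733 cm.
m_obj = -d_i/d_o = -5.733/0.43 = -13.333.
Eyepiece angular magnification (image at near point): M_eye = 1 + D/f_e = 1 + 25/2.5 = 11.000.
Overall M = m_obj x M_eye = (-13.333)(11.000) = -146.67.
|M| = 146.67.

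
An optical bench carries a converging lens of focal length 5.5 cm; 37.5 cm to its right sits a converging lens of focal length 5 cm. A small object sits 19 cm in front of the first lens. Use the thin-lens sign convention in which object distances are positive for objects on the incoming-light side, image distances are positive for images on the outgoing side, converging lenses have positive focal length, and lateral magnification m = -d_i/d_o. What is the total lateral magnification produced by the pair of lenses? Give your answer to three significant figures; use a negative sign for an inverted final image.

0.0823

Applying the thin-lens equation to the first lens, 1/5.5 = 1/19 + 1/d_i1, which gives d_i1 = 7.741 cm.
Its lateral magnification is m_1 = -d_i1/d_o1 = -(7.741)/19 = -0.4074.
The intermediate image is 7.741 cm to the right of lens 1, so d_o2 = L - d_i1 = 37.5 - 7.741 = 29.759 cm.
Applying the thin-lens equation again with f_2 = 5 cm and d_o2 = 29.759 cm gives d_i2 = 6.010 cm.
m_2 = -(6.010)/(29.759) = -0.2019.
Total m = m_1 x m_2 = (-0.4074)(-0.2019) = 0.0823.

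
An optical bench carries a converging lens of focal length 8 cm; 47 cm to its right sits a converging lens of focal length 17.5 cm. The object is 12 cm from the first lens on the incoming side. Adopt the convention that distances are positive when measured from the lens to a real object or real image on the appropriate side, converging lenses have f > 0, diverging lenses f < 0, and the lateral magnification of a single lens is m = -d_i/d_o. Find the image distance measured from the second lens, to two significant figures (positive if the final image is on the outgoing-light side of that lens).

Lens 1: 1/d_i1 = 1/f_1 - 1/d_o1 = 1/8 - 1/12 = 0.04167 cm^-1, so d_i1 = 24.000 cm.
Object distance for lens 2: d_o2 = 47 - 24.000 = 23.000 cm.
Lens 2: 1/d_i2 = 1/f_2 - 1/d_o2 = 1/17.5 - 1/(23.000) = 0.01366 cm^-1, so d_i2 = 73.182 cm.

73 cm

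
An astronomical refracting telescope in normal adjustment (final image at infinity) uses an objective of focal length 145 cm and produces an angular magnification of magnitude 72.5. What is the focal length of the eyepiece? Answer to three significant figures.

|M| = f_obj/f_eye, so f_eye = f_obj/|M| = 145/72.5 = 2.000 cm.

2.00 cm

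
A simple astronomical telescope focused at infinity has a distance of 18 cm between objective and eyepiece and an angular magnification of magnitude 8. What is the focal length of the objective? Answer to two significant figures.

16 cm

In normal adjustment the tube length equals f_obj + f_eye and |M| = f_obj/f_eye.
So f_obj = 8 f_eye and 8 f_eye + f_eye = 18 cm, giving f_eye = 18/9 = 2.000 cm and f_obj = 16.000 cm.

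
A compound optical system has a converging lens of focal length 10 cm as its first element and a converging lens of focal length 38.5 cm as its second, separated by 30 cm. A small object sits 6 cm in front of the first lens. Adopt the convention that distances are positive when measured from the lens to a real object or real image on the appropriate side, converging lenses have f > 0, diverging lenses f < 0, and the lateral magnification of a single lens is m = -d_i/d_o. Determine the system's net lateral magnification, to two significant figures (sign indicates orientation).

Lens 1: 1/d_i1 = 1/f_1 - 1/d_o1 = 1/10 - 1/6 = -0.06667 cm^-1, so d_i1 = -15.000 cm.
m_1 = -(-15.000)/6 = 2.5000.
The intermediate image is virtual, 15.000 cm to the left of lens 1, so d_o2 = L - d_i1 = 30 - (-15.000) = 45.000 cm.
Lens 2: 1/d_i2 = 1/f_2 - 1/d_o2 = 1/38.5 - 1/(45.000) = 0.00375 cm^-1, so d_i2 = 266.538 cm.
m_2 = -(266.538)/(45.000) = -5.9231.
The system's lateral magnification is m_1 m_2 = (2.5000)(-5.9231) = -14.8077.

-15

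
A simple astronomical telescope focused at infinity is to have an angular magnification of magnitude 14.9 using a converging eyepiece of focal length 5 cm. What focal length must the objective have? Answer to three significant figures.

74.5 cm

|M| = f_obj/|f_eye|, so f_obj = |M| x |f_eye| = 14.9 x 5 = 74.500 cm.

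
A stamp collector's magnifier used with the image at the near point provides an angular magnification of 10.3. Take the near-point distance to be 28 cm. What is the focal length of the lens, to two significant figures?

3.0 cm

For the image at the near point, M = 1 + D/f.
f = D/(M - 1) = 28/(10.3 - 1) = 3.011 cm.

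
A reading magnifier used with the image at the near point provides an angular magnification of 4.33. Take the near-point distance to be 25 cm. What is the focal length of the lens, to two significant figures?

For the image at the near point, M = 1 + D/f.
f = D/(M - 1) = 25/(4.33 - 1) = 7.508 cm.

7.5 cm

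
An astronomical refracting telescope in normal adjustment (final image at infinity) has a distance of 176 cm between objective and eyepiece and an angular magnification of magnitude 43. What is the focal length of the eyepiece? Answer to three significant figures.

4.00 cm

In normal adjustment the tube length equals f_obj + f_eye and |M| = f_obj/f_eye.
So f_obj = 43 f_eye and 43 f_eye + f_eye = 176 cm, giving f_eye = 176/44 = 4.000 cm and f_obj = 172.000 cm.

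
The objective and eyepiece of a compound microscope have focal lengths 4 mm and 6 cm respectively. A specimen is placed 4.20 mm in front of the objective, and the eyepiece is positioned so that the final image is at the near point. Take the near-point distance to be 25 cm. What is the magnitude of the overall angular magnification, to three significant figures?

Convert to cm: f_obj = 4 mm = 0.4 cm; d_o = 4.20 mm = 0.42 cm.
Objective: 1/d_i = 1/f_obj - 1/d_o = 1/0.4 - 1/0.42 = 0.11905 cm^-1, so d_i = 8.400 cm.
m_obj = -d_i/d_o = -8.400/0.42 = -20.000.
Eyepiece angular magnification (image at near point): M_eye = 1 + D/f_e = 1 + 25/6 = 5.167.
Overall M = m_obj x M_eye = (-20.000)(5.167) = -103.33.
|M| = 103.33.

103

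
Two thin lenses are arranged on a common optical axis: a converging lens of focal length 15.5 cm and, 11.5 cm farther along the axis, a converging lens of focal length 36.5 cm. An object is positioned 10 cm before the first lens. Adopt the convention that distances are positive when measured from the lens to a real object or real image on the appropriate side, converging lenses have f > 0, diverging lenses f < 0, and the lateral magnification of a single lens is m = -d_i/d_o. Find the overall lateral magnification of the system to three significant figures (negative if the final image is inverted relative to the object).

-32.3

First lens: d_i1 = 1/(1/15.5 - 1/10) = -28.182 cm.
m_1 = -(-28.182)/10 = 2.8182.
The intermediate image is virtual, 28.182 cm to the left of lens 1, so d_o2 = L - d_i1 = 11.5 - (-28.182) = 39.682 cm.
Second lens: d_i2 = 1/(1/36.5 - 1/(39.682)) = 455.207 cm.
m_2 = -(455.207)/(39.682) = -11.4714.
Overall magnification: m = m_1 m_2 = -32.3286.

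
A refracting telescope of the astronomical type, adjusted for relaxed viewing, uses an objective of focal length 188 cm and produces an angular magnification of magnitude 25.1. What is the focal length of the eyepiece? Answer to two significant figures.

|M| = f_obj/f_eye, so f_eye = f_obj/|M| = 188/25.1 = 7.490 cm.

7.5 cm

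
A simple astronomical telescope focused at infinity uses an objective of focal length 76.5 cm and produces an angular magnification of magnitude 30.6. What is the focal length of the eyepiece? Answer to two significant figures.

|M| = f_obj/f_eye, so f_eye = f_obj/|M| = 76.5/30.6 = 2.500 cm.

2.5 cm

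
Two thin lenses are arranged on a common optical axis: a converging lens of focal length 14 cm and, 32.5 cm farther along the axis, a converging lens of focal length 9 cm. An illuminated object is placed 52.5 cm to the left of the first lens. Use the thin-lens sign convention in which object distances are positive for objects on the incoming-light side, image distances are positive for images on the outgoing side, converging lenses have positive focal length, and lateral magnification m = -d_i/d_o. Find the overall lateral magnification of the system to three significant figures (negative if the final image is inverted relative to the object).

0.742

First lens: d_i1 = 1/(1/14 - 1/52.5) = 19.091 cm.
m_1 = -(19.091)/52.5 = -0.3636.
Object distance for lens 2: d_o2 = 32.5 - 19.091 = 13.409 cm.
Second lens: d_i2 = 1/(1/9 - 1/(13.409)) = 27.371 cm.
m_2 = -(27.371)/(13.409) = -2.0412.
Total m = m_1 x m_2 = (-0.3636)(-2.0412) = 0.7423.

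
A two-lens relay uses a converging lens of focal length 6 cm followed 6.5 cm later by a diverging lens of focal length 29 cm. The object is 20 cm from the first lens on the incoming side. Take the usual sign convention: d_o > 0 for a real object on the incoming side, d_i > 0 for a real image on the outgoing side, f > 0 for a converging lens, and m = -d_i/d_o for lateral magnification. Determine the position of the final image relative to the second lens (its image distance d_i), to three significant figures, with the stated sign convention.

2.23 cm

Applying the thin-lens equation to the first lens, 1/6 = 1/20 + 1/d_i1, which gives d_i1 = 8.571 cm.
Since 8.571 cm > 6.5 cm, the first image lies past the second lens and serves as a virtual object: d_o2 = L - d_i1 = -2.071 cm.
Applying the thin-lens equation again with f_2 = -29 cm and d_o2 = -2.071 cm gives d_i2 = 2.231 cm.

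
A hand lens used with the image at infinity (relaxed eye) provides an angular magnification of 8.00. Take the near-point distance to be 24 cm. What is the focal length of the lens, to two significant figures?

For the image at infinity, M = D/f.
f = D/M = 24/8.0 = 3.000 cm.

3.0 cm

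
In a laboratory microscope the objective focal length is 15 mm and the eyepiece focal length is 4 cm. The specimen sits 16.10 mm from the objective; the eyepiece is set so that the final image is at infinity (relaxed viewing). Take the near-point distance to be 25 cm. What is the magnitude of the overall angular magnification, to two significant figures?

Convert to cm: f_obj = 15 mm = 1.5 cm; d_o = 16.10 mm = 1.61 cm.
Objective: 1/d_i = 1/f_obj - 1/d_o = 1/1.5 - 1/1.61 = 0.04555 cm^-1, so d_i = 21.955 cm.
m_obj = -d_i/d_o = -21.955/1.61 = -13.636.
Eyepiece angular magnification (image at infinity): M_eye = D/f_e = 25/4 = 6.250.
Overall M = m_obj x M_eye = (-13.636)(6.250) = -85.23.
|M| = 85.23.

85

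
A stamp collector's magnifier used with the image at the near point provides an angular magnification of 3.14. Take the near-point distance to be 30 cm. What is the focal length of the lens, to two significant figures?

14 cm

For the image at the near point, M = 1 + D/f.
f = D/(M - 1) = 30/(3.14 - 1) = 14.019 cm.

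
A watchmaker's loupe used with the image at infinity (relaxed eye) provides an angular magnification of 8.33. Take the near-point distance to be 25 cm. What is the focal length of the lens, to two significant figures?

For the image at infinity, M = D/f.
f = D/M = 25/8.33 = 3.001 cm.

3.0 cm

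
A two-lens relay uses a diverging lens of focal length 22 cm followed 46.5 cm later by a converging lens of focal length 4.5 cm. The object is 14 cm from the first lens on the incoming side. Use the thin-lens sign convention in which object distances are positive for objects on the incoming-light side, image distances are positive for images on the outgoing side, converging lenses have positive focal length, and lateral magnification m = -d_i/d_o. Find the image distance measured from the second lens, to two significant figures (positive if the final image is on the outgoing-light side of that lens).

First lens: d_i1 = 1/(1/(-22) - 1/14) = -8.556 cm.
With d_i1 < 0 the first image is virtual and lies on the object side; the object distance for lens 2 is d_o2 = 46.5 - (-8.556) = 55.056 cm.
Second lens: d_i2 = 1/(1/4.5 - 1/(55.056)) = 4.901 cm.

4.9 cm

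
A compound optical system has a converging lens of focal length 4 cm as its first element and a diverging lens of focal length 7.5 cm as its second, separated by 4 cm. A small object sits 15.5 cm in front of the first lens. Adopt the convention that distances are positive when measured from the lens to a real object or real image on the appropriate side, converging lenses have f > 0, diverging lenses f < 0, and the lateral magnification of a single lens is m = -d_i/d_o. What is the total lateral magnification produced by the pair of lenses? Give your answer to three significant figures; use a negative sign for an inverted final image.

-0.427

First lens: d_i1 = 1/(1/4 - 1/15.5) = 5.391 cm.
m_1 = -(5.391)/15.5 = -0.3478.
This image would form 5.391 cm past lens 1, i.e. 1.391 cm beyond lens 2, so it is a virtual object for lens 2: d_o2 = 4 - 5.391 = -1.391 cm.
Second lens: d_i2 = 1/(1/(-7.5) - 1/(-1.391)) = 1.708 cm.
m_2 = -(1.708)/(-1.391) = 1.2278.
Total m = m_1 x m_2 = (-0.3478)(1.2278) = -0.4270.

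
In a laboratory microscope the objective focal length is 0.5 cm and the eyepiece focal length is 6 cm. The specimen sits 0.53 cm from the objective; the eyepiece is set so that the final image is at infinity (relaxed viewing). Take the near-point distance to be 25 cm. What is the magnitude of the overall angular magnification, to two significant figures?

69

Objective: 1/d_i = 1/f_obj - 1/d_o = 1/0.5 - 1/0.53 = 0.11321 cm^-1, so d_i = 8.833 cm.
m_obj = -d_i/d_o = -8.833/0.53 = -16.667.
Eyepiece angular magnification (image at infinity): M_eye = D/f_e = 25/6 = 4.167.
Overall M = m_obj x M_eye = (-16.667)(4.167) = -69.44.
|M| = 69.44.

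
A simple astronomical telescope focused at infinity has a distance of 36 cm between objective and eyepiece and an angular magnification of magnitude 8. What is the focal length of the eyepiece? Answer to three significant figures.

4.00 cm

In normal adjustment the tube length equals f_obj + f_eye and |M| = f_obj/f_eye.
So f_obj = 8 f_eye and 8 f_eye + f_eye = 36 cm, giving f_eye = 36/9 = 4.000 cm and f_obj = 32.000 cm.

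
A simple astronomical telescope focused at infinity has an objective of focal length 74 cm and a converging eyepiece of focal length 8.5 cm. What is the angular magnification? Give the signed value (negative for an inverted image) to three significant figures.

-8.71

M = -f_obj/f_eye = -74/(8.5) = -8.706.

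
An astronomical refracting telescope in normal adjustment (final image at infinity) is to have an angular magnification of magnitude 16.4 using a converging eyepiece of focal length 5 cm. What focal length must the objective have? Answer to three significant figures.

|M| = f_obj/|f_eye|, so f_obj = |M| x |f_eye| = 16.4 x 5 = 82.000 cm.

82.0 cm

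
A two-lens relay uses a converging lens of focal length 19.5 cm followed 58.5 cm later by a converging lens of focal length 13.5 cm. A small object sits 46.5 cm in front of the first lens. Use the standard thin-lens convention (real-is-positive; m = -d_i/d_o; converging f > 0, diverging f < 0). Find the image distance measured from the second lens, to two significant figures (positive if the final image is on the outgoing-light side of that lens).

29 cm

Applying the thin-lens equation to the first lens, 1/19.5 = 1/46.5 + 1/d_i1, which gives d_i1 = 33.583 cm.
That image sits 24.917 cm in front of the second lens, so d_o2 = 24.917 cm.
Applying the thin-lens equation again with f_2 = 13.5 cm and d_o2 = 24.917 cm gives d_i2 = 29.464 cm.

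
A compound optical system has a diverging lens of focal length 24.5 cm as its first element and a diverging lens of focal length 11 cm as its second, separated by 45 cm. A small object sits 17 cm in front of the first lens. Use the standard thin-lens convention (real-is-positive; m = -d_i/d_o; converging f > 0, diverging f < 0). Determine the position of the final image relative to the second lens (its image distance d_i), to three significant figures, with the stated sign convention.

First lens: d_i1 = 1/(1/(-24.5) - 1/17) = -10.036 cm.
With d_i1 < 0 the first image is virtual and lies on the object side; the object distance for lens 2 is d_o2 = 45 - (-10.036) = 55.036 cm.
Second lens: d_i2 = 1/(1/(-11) - 1/(55.036)) = -9.168 cm.

-9.17 cm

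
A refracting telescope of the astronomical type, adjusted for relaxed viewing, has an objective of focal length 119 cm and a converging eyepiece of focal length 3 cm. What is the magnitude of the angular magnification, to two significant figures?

|M| = f_obj/|f_eye| = 119/3 = 39.667.

40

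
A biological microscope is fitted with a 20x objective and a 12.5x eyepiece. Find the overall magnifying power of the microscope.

The overall magnification of a compound microscope is the product of the objective and eyepiece magnifications:
M = M_obj x M_eye = 20 x 12.5 = 250.

250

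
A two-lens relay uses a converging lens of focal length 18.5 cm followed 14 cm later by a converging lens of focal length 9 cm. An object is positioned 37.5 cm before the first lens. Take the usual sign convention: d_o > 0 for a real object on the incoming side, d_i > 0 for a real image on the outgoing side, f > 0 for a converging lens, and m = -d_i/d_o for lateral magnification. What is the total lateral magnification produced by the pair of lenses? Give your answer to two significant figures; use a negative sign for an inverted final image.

-0.28

First lens: d_i1 = 1/(1/18.5 - 1/37.5) = 36.513 cm.
m_1 = -(36.513)/37.5 = -0.9737.
Since 36.513 cm > 14 cm, the first image lies past the second lens and serves as a virtual object: d_o2 = L - d_i1 = -22.513 cm.
Second lens: d_i2 = 1/(1/9 - 1/(-22.513)) = 6.430 cm.
m_2 = -(6.430)/(-22.513) = 0.2856.
Overall magnification: m = m_1 m_2 = -0.2781.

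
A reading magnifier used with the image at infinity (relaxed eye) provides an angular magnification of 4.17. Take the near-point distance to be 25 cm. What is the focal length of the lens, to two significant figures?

For the image at infinity, M = D/f.
f = D/M = 25/4.17 = 5.995 cm.

6.0 cm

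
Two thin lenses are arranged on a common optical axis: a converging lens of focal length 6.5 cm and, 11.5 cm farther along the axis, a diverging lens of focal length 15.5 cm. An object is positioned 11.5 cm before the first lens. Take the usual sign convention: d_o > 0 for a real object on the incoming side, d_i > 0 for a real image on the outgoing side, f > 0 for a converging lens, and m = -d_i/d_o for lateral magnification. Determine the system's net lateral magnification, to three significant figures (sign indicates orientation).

First lens: d_i1 = 1/(1/6.5 - 1/11.5) = 14.950 cm.
m_1 = -(14.950)/11.5 = -1.3000.
This image would form 14.950 cm past lens 1, i.e. 3.450 cm beyond lens 2, so it is a virtual object for lens 2: d_o2 = 11.5 - 14.950 = -3.450 cm.
Second lens: d_i2 = 1/(1/(-15.5) - 1/(-3.450)) = 4.438 cm.
m_2 = -(4.438)/(-3.450) = 1.2863.
Overall magnification: m = m_1 m_2 = -1.6722.

-1.67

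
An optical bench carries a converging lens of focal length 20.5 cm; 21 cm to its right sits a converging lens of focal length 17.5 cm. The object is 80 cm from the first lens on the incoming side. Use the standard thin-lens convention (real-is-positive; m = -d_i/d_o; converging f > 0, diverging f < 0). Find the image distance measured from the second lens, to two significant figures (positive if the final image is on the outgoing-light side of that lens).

Lens 1: 1/d_i1 = 1/f_1 - 1/d_o1 = 1/20.5 - 1/80 = 0.03628 cm^-1, so d_i1 = 27.563 cm.
Since 27.563 cm > 21 cm, the first image lies past the second lens and serves as a virtual object: d_o2 = L - d_i1 = -6.563 cm.
Lens 2: 1/d_i2 = 1/f_2 - 1/d_o2 = 1/17.5 - 1/(-6.563) = 0.20951 cm^-1, so d_i2 = 4.773 cm.

4.8 cm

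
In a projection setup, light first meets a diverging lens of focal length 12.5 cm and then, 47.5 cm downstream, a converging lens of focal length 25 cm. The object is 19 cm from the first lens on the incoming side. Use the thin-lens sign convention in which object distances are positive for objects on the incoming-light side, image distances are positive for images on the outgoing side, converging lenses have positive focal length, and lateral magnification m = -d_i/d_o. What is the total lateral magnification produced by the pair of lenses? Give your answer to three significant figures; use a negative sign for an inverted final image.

-0.330

First lens: d_i1 = 1/(1/(-12.5) - 1/19) = -7.540 cm.
m_1 = -(-7.540)/19 = 0.3968.
With d_i1 < 0 the first image is virtual and lies on the object side; the object distance for lens 2 is d_o2 = 47.5 - (-7.540) = 55.040 cm.
Second lens: d_i2 = 1/(1/25 - 1/(55.040)) = 45.806 cm.
m_2 = -(45.806)/(55.040) = -0.8322.
The system's lateral magnification is m_1 m_2 = (0.3968)(-0.8322) = -0.3303.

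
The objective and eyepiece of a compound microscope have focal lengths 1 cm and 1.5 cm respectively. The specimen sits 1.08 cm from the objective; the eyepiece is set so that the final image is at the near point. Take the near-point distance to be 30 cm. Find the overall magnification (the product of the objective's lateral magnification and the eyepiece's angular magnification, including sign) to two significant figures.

Objective: 1/d_i = 1/f_obj - 1/d_o = 1/1 - 1/1.08 = 0.07407 cm^-1, so d_i = 13.500 cm.
m_obj = -d_i/d_o = -13.500/1.08 = -12.500.
Eyepiece angular magnification (image at near point): M_eye = 1 + D/f_e = 1 + 30/1.5 = 21.000.
Overall M = m_obj x M_eye = (-12.500)(21.000) = -262.50.

-260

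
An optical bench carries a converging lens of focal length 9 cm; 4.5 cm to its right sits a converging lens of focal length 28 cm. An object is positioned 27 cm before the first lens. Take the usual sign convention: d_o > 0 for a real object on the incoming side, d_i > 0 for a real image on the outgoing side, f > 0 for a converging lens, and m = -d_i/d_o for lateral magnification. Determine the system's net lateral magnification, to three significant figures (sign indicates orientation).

-0.378

Lens 1: 1/d_i1 = 1/f_1 - 1/d_o1 = 1/9 - 1/27 = 0.07407 cm^-1, so d_i1 = 13.500 cm.
m_1 = -(13.500)/27 = -0.5000.
Since 13.500 cm > 4.5 cm, the first image lies past the second lens and serves as a virtual object: d_o2 = L - d_i1 = -9.000 cm.
Lens 2: 1/d_i2 = 1/f_2 - 1/d_o2 = 1/28 - 1/(-9.000) = 0.14683 cm^-1, so d_i2 = 6.811 cm.
m_2 = -(6.811)/(-9.000) = 0.7568.
Total m = m_1 x m_2 = (-0.5000)(0.7568) = -0.3784.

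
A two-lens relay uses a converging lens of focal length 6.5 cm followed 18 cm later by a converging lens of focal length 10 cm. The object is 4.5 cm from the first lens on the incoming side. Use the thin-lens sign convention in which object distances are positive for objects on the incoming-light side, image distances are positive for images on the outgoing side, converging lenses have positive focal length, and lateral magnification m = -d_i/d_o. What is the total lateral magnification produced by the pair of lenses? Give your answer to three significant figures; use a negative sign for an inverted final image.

Lens 1: 1/d_i1 = 1/f_1 - 1/d_o1 = 1/6.5 - 1/4.5 = -0.06838 cm^-1, so d_i1 = -14.625 cm.
m_1 = -(-14.625)/4.5 = 3.2500.
With d_i1 < 0 the first image is virtual and lies on the object side; the object distance for lens 2 is d_o2 = 18 - (-14.625) = 32.625 cm.
Lens 2: 1/d_i2 = 1/f_2 - 1/d_o2 = 1/10 - 1/(32.625) = 0.06935 cm^-1, so d_i2 = 14.420 cm.
m_2 = -(14.420)/(32.625) = -0.4420.
Total m = m_1 x m_2 = (3.2500)(-0.4420) = -1.4365.

-1.44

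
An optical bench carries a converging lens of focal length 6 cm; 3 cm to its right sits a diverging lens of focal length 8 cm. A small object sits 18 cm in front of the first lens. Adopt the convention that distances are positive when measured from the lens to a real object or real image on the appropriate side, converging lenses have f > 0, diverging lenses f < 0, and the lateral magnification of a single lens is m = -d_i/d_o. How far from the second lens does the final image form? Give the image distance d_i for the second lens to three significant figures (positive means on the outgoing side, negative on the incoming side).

24.0 cm

Lens 1: 1/d_i1 = 1/f_1 - 1/d_o1 = 1/6 - 1/18 = 0.11111 cm^-1, so d_i1 = 9.000 cm.
Since 9.000 cm > 3 cm, the first image lies past the second lens and serves as a virtual object: d_o2 = L - d_i1 = -6.000 cm.
Lens 2: 1/d_i2 = 1/f_2 - 1/d_o2 = 1/(-8) - 1/(-6.000) = 0.04167 cm^-1, so d_i2 = 24.000 cm.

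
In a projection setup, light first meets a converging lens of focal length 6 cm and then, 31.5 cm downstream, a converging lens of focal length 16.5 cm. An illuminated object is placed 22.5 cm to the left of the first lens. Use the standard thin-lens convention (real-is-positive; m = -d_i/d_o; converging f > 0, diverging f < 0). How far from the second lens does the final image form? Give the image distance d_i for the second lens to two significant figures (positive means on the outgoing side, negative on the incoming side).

Applying the thin-lens equation to the first lens, 1/6 = 1/22.5 + 1/d_i1, which gives d_i1 = 8.182 cm.
Object distance for lens 2: d_o2 = 31.5 - 8.182 = 23.318 cm.
Applying the thin-lens equation again with f_2 = 16.5 cm and d_o2 = 23.318 cm gives d_i2 = 56.430 cm.

56 cm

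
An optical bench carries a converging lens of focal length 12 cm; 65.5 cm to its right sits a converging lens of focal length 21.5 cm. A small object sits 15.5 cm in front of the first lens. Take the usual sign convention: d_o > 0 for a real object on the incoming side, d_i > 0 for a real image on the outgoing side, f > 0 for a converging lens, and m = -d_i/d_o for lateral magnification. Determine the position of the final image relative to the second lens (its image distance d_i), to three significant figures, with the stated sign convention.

Applying the thin-lens equation to the first lens, 1/12 = 1/15.5 + 1/d_i1, which gives d_i1 = 53.143 cm.
That image sits 12.357 cm in front of the second lens, so d_o2 = 12.357 cm.
Applying the thin-lens equation again with f_2 = 21.5 cm and d_o2 = 12.357 cm gives d_i2 = -29.059 cm.

-29.1 cm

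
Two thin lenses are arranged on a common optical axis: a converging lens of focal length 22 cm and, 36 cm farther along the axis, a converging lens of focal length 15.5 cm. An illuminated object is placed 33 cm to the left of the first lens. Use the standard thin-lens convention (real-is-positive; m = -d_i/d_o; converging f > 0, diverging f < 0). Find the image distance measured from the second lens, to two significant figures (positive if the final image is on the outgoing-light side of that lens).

Lens 1: 1/d_i1 = 1/f_1 - 1/d_o1 = 1/22 - 1/33 = 0.01515 cm^-1, so d_i1 = 66.000 cm.
Since 66.000 cm > 36 cm, the first image lies past the second lens and serves as a virtual object: d_o2 = L - d_i1 = -30.000 cm.
Lens 2: 1/d_i2 = 1/f_2 - 1/d_o2 = 1/15.5 - 1/(-30.000) = 0.09785 cm^-1, so d_i2 = 10.220 cm.

10 cm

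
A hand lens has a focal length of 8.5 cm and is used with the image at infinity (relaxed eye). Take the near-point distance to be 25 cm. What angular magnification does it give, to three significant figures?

M = D/f = 25/8.5 = 2.941.

2.94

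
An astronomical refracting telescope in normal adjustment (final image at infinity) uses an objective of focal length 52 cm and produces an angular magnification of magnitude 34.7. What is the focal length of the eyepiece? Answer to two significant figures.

1.5 cm

|M| = f_obj/f_eye, so f_eye = f_obj/|M| = 52/34.7 = 1.499 cm.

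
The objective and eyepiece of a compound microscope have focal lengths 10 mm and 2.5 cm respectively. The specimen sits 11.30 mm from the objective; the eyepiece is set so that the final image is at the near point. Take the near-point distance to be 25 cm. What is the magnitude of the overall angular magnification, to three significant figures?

Convert to cm: f_obj = 10 mm = 1 cm; d_o = 11.30 mm = 1.13 cm.
Objective: 1/d_i = 1/f_obj - 1/d_o = 1/1 - 1/1.13 = 0.11504 cm^-1, so d_i = 8.692 cm.
m_obj = -d_i/d_o = -8.692/1.13 = -7.692.
Eyepiece angular magnification (image at near point): M_eye = 1 + D/f_e = 1 + 25/2.5 = 11.000.
Overall M = m_obj x M_eye = (-7.692)(11.000) = -84.62.
|M| = 84.62.

84.6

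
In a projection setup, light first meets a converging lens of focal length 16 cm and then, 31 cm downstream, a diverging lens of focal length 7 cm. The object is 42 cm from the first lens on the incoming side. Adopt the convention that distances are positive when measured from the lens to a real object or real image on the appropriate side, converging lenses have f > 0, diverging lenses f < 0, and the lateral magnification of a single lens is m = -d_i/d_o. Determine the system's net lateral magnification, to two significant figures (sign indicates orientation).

Applying the thin-lens equation to the first lens, 1/16 = 1/42 + 1/d_i1, which gives d_i1 = 25.846 cm.
Its lateral magnification is m_1 = -d_i1/d_o1 = -(25.846)/42 = -0.6154.
The intermediate image is 25.846 cm to the right of lens 1, so d_o2 = L - d_i1 = 31 - 25.846 = 5.154 cm.
Applying the thin-lens equation again with f_2 = -7 cm and d_o2 = 5.154 cm gives d_i2 = -2.968 cm.
m_2 = -(-2.968)/(5.154) = 0.5759.
Total m = m_1 x m_2 = (-0.6154)(0.5759) = -0.3544.

-0.35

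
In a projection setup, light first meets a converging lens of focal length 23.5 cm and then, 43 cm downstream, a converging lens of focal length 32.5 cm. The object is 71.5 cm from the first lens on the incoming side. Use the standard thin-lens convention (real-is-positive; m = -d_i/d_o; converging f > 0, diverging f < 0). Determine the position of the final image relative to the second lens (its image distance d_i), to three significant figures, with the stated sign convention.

First lens: d_i1 = 1/(1/23.5 - 1/71.5) = 35.005 cm.
Object distance for lens 2: d_o2 = 43 - 35.005 = 7.995 cm.
Second lens: d_i2 = 1/(1/32.5 - 1/(7.995)) = -10.603 cm.

-10.6 cm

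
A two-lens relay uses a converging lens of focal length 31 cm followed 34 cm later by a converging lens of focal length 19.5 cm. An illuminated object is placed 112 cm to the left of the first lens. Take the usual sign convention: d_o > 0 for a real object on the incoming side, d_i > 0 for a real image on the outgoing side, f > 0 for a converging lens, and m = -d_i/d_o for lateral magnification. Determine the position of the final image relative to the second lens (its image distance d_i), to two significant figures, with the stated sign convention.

6.1 cm

Lens 1: 1/d_i1 = 1/f_1 - 1/d_o1 = 1/31 - 1/112 = 0.02333 cm^-1, so d_i1 = 42.864 cm.
This image would form 42.864 cm past lens 1, i.e. 8.864 cm beyond lens 2, so it is a virtual object for lens 2: d_o2 = 34 - 42.864 = -8.864 cm.
Lens 2: 1/d_i2 = 1/f_2 - 1/d_o2 = 1/19.5 - 1/(-8.864) = 0.16410 cm^-1, so d_i2 = 6.094 cm.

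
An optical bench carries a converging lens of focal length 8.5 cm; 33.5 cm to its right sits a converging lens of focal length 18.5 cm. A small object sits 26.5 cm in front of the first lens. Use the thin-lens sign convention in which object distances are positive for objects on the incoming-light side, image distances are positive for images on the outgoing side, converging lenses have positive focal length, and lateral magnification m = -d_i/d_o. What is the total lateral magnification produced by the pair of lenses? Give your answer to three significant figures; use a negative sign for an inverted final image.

First lens: d_i1 = 1/(1/8.5 - 1/26.5) = 12.514 cm.
m_1 = -(12.514)/26.5 = -0.4722.
That image sits 20.986 cm in front of the second lens, so d_o2 = 20.986 cm.
Second lens: d_i2 = 1/(1/18.5 - 1/(20.986)) = 156.165 cm.
m_2 = -(156.165)/(20.986) = -7.4413.
Overall magnification: m = m_1 m_2 = 3.5140.

3.51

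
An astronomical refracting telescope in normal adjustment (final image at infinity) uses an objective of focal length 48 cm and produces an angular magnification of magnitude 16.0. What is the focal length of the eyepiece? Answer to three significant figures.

3.00 cm

|M| = f_obj/f_eye, so f_eye = f_obj/|M| = 48/16.0 = 3.000 cm.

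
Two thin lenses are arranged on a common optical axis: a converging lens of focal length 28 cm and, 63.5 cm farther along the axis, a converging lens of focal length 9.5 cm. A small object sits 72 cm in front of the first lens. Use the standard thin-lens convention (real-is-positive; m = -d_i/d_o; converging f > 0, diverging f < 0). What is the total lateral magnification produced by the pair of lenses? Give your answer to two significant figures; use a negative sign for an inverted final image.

Lens 1: 1/d_i1 = 1/f_1 - 1/d_o1 = 1/28 - 1/72 = 0.02183 cm^-1, so d_i1 = 45.818 cm.
m_1 = -(45.818)/72 = -0.6364.
The intermediate image is 45.818 cm to the right of lens 1, so d_o2 = L - d_i1 = 63.5 - 45.818 = 17.682 cm.
Lens 2: 1/d_i2 = 1/f_2 - 1/d_o2 = 1/9.5 - 1/(17.682) = 0.04871 cm^-1, so d_i2 = 20.531 cm.
m_2 = -(20.531)/(17.682) = -1.1611.
Overall magnification: m = m_1 m_2 = 0.7389.

0.74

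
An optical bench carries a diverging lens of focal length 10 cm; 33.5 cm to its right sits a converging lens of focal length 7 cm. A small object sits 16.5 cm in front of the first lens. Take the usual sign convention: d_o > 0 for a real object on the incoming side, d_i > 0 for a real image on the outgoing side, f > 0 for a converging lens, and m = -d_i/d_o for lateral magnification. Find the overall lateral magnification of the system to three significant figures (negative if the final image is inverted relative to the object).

-0.0807

Lens 1: 1/d_i1 = 1/f_1 - 1/d_o1 = 1/(-10) - 1/16.5 = -0.16061 cm^-1, so d_i1 = -6.226 cm.
m_1 = -(-6.226)/16.5 = 0.3774.
The intermediate image is virtual, 6.226 cm to the left of lens 1, so d_o2 = L - d_i1 = 33.5 - (-6.226) = 39.726 cm.
Lens 2: 1/d_i2 = 1/f_2 - 1/d_o2 = 1/7 - 1/(39.726) = 0.11768 cm^-1, so d_i2 = 8.497 cm.
m_2 = -(8.497)/(39.726) = -0.2139.
Overall magnification: m = m_1 m_2 = -0.0807.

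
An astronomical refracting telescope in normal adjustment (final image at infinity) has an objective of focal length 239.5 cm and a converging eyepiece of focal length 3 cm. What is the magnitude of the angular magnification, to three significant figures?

|M| = f_obj/|f_eye| = 239.5/3 = 79.833.

79.8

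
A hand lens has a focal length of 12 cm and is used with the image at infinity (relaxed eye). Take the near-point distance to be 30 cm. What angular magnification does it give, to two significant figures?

2.5

M = D/f = 30/12 = 2.500.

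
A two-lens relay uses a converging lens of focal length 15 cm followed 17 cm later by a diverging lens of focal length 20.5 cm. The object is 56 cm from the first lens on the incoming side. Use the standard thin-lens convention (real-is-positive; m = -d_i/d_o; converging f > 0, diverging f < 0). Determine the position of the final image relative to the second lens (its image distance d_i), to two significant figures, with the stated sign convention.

4.2 cm

First lens: d_i1 = 1/(1/15 - 1/56) = 20.488 cm.
This image would form 20.488 cm past lens 1, i.e. 3.488 cm beyond lens 2, so it is a virtual object for lens 2: d_o2 = 17 - 20.488 = -3.488 cm.
Second lens: d_i2 = 1/(1/(-20.5) - 1/(-3.488)) = 4.203 cm.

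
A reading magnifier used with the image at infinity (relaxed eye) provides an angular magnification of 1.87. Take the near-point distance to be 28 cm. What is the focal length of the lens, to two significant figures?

15 cm

For the image at infinity, M = D/f.
f = D/M = 28/1.87 = 14.973 cm.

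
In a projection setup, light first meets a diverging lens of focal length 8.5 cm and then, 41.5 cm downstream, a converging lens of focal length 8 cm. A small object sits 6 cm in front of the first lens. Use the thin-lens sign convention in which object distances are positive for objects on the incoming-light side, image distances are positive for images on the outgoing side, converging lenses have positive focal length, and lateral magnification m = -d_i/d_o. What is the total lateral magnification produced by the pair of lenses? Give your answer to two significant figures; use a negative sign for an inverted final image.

Lens 1: 1/d_i1 = 1/f_1 - 1/d_o1 = 1/(-8.5) - 1/6 = -0.28431 cm^-1, so d_i1 = -3.517 cm.
m_1 = -(-3.517)/6 = 0.5862.
The intermediate image is virtual, 3.517 cm to the left of lens 1, so d_o2 = L - d_i1 = 41.5 - (-3.517) = 45.017 cm.
Lens 2: 1/d_i2 = 1/f_2 - 1/d_o2 = 1/8 - 1/(45.017) = 0.10279 cm^-1, so d_i2 = 9.729 cm.
m_2 = -(9.729)/(45.017) = -0.2161.
Total m = m_1 x m_2 = (0.5862)(-0.2161) = -0.1267.

-0.13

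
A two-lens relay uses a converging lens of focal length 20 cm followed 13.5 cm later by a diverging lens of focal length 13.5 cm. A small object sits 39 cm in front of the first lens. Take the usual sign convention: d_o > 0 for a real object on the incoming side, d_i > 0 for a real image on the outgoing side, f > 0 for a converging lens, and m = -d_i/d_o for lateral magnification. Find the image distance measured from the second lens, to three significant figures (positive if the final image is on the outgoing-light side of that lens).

Lens 1: 1/d_i1 = 1/f_1 - 1/d_o1 = 1/20 - 1/39 = 0.02436 cm^-1, so d_i1 = 41.053 cm.
Since 41.053 cm > 13.5 cm, the first image lies past the second lens and serves as a virtual object: d_o2 = L - d_i1 = -27.553 cm.
Lens 2: 1/d_i2 = 1/f_2 - 1/d_o2 = 1/(-13.5) - 1/(-27.553) = -0.03778 cm^-1, so d_i2 = -26.469 cm.

-26.5 cm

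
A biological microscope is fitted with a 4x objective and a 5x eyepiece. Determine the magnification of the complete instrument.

20

The overall magnification of a compound microscope is the product of the objective and eyepiece magnifications:
M = M_obj x M_eye = 4 x 5 = 20.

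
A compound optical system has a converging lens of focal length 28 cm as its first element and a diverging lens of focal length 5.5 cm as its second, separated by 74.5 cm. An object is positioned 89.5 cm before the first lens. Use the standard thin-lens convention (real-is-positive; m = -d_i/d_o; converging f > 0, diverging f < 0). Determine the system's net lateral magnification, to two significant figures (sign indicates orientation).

Lens 1: 1/d_i1 = 1/f_1 - 1/d_o1 = 1/28 - 1/89.5 = 0.02454 cm^-1, so d_i1 = 40.748 cm.
m_1 = -(40.748)/89.5 = -0.4553.
That image sits 33.752 cm in front of the second lens, so d_o2 = 33.752 cm.
Lens 2: 1/d_i2 = 1/f_2 - 1/d_o2 = 1/(-5.5) - 1/(33.752) = -0.21145 cm^-1, so d_i2 = -4.729 cm.
m_2 = -(-4.729)/(33.752) = 0.1401.
Total m = m_1 x m_2 = (-0.4553)(0.1401) = -0.0638.

-0.064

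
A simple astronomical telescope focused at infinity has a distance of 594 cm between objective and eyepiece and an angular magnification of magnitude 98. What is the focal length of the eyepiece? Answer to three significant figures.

In normal adjustment the tube length equals f_obj + f_eye and |M| = f_obj/f_eye.
So f_obj = 98 f_eye and 98 f_eye + f_eye = 594 cm, giving f_eye = 594/99 = 6.000 cm and f_obj = 588.000 cm.

6.00 cm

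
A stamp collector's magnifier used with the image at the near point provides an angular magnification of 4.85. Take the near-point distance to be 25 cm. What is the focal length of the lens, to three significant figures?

6.49 cm

For the image at the near point, M = 1 + D/f.
f = D/(M - 1) = 25/(4.85 - 1) = 6.494 cm.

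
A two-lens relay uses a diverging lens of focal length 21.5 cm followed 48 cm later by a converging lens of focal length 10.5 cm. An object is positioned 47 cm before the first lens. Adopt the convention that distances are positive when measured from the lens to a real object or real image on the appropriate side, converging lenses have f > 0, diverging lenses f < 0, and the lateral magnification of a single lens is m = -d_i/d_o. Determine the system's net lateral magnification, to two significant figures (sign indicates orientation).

-0.063

First lens: d_i1 = 1/(1/(-21.5) - 1/47) = -14.752 cm.
m_1 = -(-14.752)/47 = 0.3139.
With d_i1 < 0 the first image is virtual and lies on the object side; the object distance for lens 2 is d_o2 = 48 - (-14.752) = 62.752 cm.
Second lens: d_i2 = 1/(1/10.5 - 1/(62.752)) = 12.610 cm.
m_2 = -(12.610)/(62.752) = -0.2009.
Overall magnification: m = m_1 m_2 = -0.0631.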